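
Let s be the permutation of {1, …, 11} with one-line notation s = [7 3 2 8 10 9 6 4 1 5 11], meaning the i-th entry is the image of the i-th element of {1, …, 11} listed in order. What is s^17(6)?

9

Tracing 6 → 9 → … returns to 6 after 4 steps, so 6 lies in a 4-cycle (1 7 6 9).
Since the cycle has length 4, s^17 acts on it the same as s^1 (17 mod 4 = 1).
Stepping 1 place around the cycle: 6 → 9.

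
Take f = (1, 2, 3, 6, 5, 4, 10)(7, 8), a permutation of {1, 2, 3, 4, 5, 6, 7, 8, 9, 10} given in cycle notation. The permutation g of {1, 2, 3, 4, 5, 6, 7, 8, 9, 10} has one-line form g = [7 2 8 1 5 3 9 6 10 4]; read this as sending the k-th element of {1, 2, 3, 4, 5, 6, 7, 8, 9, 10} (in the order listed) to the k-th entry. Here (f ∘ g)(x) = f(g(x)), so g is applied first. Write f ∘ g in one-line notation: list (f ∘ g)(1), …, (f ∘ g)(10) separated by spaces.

(f ∘ g)(x) = f(g(x)). Computing each image: f(g(1)) = f(7) = 8, f(g(2)) = f(2) = 3, f(g(3)) = f(8) = 7, f(g(4)) = f(1) = 2, f(g(5)) = f(5) = 4, f(g(6)) = f(3) = 6, f(g(7)) = f(9) = 9, f(g(8)) = f(6) = 5, f(g(9)) = f(10) = 1, f(g(10)) = f(4) = 10.
Hence f ∘ g = [8 3 7 2 4 6 9 5 1 10].

8 3 7 2 4 6 9 5 1 10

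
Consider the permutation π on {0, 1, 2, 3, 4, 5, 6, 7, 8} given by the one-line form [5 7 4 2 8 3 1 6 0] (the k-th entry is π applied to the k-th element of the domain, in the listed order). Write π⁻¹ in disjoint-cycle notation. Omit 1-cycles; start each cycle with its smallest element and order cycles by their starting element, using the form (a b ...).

The cycle decomposition of π is (0 5 3 2 4 8)(1 7 6).
The inverse reverses every cycle; in canonical form, π⁻¹ = (0 8 4 2 3 5)(1 6 7).

(0 8 4 2 3 5)(1 6 7)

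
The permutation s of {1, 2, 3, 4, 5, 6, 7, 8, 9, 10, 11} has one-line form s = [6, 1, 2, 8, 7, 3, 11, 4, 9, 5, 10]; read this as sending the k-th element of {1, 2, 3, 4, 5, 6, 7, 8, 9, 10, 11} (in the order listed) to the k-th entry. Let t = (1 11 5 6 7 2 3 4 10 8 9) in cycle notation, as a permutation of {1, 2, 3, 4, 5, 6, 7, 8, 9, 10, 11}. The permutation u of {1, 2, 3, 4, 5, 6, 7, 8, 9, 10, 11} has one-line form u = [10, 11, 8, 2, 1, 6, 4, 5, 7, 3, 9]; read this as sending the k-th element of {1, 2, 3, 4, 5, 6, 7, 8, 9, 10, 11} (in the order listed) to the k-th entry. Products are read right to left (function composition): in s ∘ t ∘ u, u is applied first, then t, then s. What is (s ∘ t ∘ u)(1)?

Apply the permutations in order: u(1) = 10, then t(10) = 8, then s(8) = 4. So (s ∘ t ∘ u)(1) = 4.

4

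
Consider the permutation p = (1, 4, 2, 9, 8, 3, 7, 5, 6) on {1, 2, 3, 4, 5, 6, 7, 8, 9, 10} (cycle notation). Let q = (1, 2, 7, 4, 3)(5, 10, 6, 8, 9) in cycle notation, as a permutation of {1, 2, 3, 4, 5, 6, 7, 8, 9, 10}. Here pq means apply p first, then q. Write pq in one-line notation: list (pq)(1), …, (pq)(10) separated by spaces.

(pq)(x) = q(p(x)). Computing each image: q(p(1)) = q(4) = 3, q(p(2)) = q(9) = 5, q(p(3)) = q(7) = 4, q(p(4)) = q(2) = 7, q(p(5)) = q(6) = 8, q(p(6)) = q(1) = 2, q(p(7)) = q(5) = 10, q(p(8)) = q(3) = 1, q(p(9)) = q(8) = 9, q(p(10)) = q(10) = 6.
Hence pq = [3 5 4 7 8 2 10 1 9 6].

3 5 4 7 8 2 10 1 9 6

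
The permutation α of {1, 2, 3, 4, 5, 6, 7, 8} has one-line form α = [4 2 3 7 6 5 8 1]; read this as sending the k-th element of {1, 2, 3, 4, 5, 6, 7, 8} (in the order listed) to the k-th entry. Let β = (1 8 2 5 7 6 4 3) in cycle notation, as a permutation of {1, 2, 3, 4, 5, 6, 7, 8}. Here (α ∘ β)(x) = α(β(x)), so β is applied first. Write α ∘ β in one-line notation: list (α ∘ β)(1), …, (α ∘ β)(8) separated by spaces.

Chase each element through β then α: 1 → 8 → 1; 2 → 5 → 6; 3 → 1 → 4; 4 → 3 → 3; 5 → 7 → 8; 6 → 4 → 7; 7 → 6 → 5; 8 → 2 → 2.
So α ∘ β in one-line form is 1 6 4 3 8 7 5 2.

1 6 4 3 8 7 5 2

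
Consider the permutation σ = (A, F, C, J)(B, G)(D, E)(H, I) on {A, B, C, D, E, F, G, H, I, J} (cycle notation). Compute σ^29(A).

A lies in the 4-cycle (A, F, C, J).
Since the cycle has length 4, σ^29 acts on it the same as σ^1 (29 mod 4 = 1).
Advancing 1 step from A: A → F.

F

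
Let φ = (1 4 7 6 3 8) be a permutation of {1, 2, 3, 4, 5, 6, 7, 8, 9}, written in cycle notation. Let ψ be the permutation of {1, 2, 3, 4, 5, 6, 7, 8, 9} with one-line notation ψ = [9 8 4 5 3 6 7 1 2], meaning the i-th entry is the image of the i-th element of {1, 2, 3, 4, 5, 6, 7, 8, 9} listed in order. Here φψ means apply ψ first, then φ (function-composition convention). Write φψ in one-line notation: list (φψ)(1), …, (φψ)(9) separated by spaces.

Chase each element through ψ then φ: 1 → 9 → 9; 2 → 8 → 1; 3 → 4 → 7; 4 → 5 → 5; 5 → 3 → 8; 6 → 6 → 3; 7 → 7 → 6; 8 → 1 → 4; 9 → 2 → 2.
Collecting the images, φψ = [9 1 7 5 8 3 6 4 2].

9 1 7 5 8 3 6 4 2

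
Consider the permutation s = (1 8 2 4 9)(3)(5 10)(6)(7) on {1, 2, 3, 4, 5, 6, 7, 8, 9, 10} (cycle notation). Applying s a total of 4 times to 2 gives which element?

2 lies in the 5-cycle (1 8 2 4 9).
Advancing 4 steps from 2: 2 → 4 → 9 → 1 → 8.

8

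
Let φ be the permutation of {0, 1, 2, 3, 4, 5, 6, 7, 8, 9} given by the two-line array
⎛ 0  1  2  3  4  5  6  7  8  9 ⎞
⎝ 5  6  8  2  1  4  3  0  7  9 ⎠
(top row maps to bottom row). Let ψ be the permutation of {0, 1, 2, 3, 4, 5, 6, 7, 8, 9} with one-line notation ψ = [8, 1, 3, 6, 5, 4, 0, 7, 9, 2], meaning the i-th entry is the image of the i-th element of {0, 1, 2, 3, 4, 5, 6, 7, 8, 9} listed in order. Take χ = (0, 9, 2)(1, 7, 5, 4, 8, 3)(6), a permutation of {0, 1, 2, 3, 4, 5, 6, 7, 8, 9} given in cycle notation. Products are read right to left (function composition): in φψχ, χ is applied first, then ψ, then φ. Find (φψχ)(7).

Chase 7: χ(7) = 5; ψ(5) = 4; φ(4) = 1. Hence (φψχ)(7) = 1.

1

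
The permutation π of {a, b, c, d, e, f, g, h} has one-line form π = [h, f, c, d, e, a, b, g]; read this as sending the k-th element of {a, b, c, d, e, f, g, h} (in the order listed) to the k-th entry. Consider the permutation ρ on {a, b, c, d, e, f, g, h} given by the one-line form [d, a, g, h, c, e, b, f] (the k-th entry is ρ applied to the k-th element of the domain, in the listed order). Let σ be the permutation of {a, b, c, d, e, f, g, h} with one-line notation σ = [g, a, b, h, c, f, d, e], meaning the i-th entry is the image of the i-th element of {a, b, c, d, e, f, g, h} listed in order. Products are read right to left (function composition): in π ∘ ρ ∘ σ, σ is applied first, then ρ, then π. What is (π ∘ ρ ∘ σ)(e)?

b

Chase e: σ(e) = c; ρ(c) = g; π(g) = b. Hence (π ∘ ρ ∘ σ)(e) = b.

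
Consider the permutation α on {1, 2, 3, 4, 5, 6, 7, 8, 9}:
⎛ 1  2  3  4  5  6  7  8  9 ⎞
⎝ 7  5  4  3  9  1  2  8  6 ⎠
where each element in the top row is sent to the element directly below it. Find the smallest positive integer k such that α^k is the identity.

Writing α as disjoint cycles, the cycle lengths are 6, 2, 1.
Since disjoint cycles commute, ord(α) = lcm(6, 2) = 6.

6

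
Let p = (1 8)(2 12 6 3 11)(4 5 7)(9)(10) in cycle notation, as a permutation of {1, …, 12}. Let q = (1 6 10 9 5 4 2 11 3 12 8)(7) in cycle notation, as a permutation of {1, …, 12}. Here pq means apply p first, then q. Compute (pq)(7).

2

p(7) = 4, then q(4) = 2; composing gives (pq)(7) = 2.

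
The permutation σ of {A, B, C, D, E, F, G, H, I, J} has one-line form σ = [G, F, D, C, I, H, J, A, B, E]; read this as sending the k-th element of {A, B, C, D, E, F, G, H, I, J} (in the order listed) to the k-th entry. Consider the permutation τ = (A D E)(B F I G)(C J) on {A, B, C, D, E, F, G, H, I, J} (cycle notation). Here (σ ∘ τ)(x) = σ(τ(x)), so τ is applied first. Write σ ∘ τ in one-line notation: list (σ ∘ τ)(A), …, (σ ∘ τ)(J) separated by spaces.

C H E I G B F A J D

Chase each element through τ then σ: A → D → C; B → F → H; C → J → E; D → E → I; E → A → G; F → I → B; G → B → F; H → H → A; I → G → J; J → C → D.
So σ ∘ τ in one-line form is C H E I G B F A J D.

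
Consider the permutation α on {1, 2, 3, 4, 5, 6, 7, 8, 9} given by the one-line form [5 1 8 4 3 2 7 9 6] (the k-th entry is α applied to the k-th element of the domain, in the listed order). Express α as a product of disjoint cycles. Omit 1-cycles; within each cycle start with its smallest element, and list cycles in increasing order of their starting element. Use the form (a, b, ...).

(1, 5, 3, 8, 9, 6, 2)

Iterating α from 1 gives 1 → 5 → 3 → 8 → 9 → 6 → 2 → 1; that is the 7-cycle (1, 5, 3, 8, 9, 6, 2).
Continuing from each remaining unvisited element yields (1, 5, 3, 8, 9, 6, 2).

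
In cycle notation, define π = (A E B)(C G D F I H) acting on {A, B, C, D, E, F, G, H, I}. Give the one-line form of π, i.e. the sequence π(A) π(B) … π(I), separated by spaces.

E A G F B I D C H

Each element maps to the next entry in its cycle (wrapping to the front): A↦E, B↦A, C↦G, D↦F, E↦B, F↦I, G↦D, H↦C, I↦H.
So the one-line form is E A G F B I D C H.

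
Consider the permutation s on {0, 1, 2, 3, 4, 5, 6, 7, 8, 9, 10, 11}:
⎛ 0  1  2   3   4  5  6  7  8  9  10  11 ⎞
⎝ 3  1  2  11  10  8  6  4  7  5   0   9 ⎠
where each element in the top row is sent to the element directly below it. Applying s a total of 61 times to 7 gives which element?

Tracing 7 → 4 → … returns to 7 after 9 steps, so 7 lies in a 9-cycle (0, 3, 11, 9, 5, 8, 7, 4, 10).
Powers repeat with period 9 on this cycle, and 61 mod 9 = 7, so s^61(7) = s^7(7).
Stepping 7 places around the cycle: 7 → 4 → 10 → 0 → 3 → 11 → 9 → 5.

5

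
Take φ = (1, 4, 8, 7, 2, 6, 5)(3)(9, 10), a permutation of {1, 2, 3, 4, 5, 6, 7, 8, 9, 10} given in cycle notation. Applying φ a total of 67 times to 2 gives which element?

4

2 lies in the 7-cycle (1, 4, 8, 7, 2, 6, 5).
Powers repeat with period 7 on this cycle, and 67 mod 7 = 4, so φ^67(2) = φ^4(2).
Stepping 4 places around the cycle: 2 → 6 → 5 → 1 → 4.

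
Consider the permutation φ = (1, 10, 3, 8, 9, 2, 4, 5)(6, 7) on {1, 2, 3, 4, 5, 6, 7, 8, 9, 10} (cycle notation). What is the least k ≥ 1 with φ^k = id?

8

The disjoint cycles have lengths 8, 2.
The order of φ is the least common multiple of its cycle lengths: lcm(8, 2) = 8.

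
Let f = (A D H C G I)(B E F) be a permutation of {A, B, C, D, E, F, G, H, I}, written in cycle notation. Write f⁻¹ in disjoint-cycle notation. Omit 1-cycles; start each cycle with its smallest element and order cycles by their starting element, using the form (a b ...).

If f sends a → b within a cycle, f⁻¹ sends b → a; equivalently, reverse each cycle.
Reversing each cycle of f and rotating so the smallest element leads gives (A I G C H D)(B F E).

(A I G C H D)(B F E)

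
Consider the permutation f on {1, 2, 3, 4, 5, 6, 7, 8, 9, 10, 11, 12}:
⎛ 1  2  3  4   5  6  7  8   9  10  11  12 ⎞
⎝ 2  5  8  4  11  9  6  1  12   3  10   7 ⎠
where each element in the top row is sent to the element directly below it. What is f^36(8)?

1

Tracing 8 → 1 → … returns to 8 after 7 steps, so 8 lies in a 7-cycle (1 2 5 11 10 3 8).
Since the cycle has length 7, f^36 acts on it the same as f^1 (36 mod 7 = 1).
Stepping 1 place around the cycle: 8 → 1.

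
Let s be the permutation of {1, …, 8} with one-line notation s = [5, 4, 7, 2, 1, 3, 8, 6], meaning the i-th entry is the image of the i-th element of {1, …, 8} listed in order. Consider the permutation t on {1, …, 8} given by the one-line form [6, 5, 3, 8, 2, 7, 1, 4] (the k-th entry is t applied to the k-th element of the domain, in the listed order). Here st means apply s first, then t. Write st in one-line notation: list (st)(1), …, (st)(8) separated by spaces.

2 8 1 5 6 3 4 7

For each element, apply s then t: 1 → 5 → 2; 2 → 4 → 8; 3 → 7 → 1; 4 → 2 → 5; 5 → 1 → 6; 6 → 3 → 3; 7 → 8 → 4; 8 → 6 → 7.
So st in one-line form is 2 8 1 5 6 3 4 7.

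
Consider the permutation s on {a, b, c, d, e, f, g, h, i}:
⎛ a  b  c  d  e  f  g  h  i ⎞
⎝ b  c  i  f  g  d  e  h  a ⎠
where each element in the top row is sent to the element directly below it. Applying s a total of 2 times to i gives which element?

b

Tracing i → a → … returns to i after 4 steps, so i lies in a 4-cycle (a, b, c, i).
Stepping 2 places around the cycle: i → a → b.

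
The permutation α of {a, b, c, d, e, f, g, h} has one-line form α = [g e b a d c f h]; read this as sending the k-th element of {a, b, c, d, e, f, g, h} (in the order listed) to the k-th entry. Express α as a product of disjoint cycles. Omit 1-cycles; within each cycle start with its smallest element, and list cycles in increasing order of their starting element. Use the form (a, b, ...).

(a, g, f, c, b, e, d)

From a: a → g → f → c → b → e → d → a, closing the cycle (a, g, f, c, b, e, d).
Continuing from each remaining unvisited element yields (a, g, f, c, b, e, d).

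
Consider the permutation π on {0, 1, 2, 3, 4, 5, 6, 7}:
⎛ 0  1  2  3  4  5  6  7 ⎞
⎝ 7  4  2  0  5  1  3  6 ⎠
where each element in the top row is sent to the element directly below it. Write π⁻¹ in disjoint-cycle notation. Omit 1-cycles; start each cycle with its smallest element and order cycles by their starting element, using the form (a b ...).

(0 3 6 7)(1 5 4)

The cycle decomposition of π is (0 7 6 3)(1 4 5).
Reversing each cycle (and rotating so the smallest element leads) gives π⁻¹ = (0 3 6 7)(1 5 4).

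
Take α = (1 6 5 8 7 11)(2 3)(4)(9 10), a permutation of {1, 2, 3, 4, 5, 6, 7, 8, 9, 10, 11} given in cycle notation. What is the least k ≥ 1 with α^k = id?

The cycle type of α is (6, 2, 2, 1).
Since disjoint cycles commute, ord(α) = lcm(6, 2, 2) = 6.

6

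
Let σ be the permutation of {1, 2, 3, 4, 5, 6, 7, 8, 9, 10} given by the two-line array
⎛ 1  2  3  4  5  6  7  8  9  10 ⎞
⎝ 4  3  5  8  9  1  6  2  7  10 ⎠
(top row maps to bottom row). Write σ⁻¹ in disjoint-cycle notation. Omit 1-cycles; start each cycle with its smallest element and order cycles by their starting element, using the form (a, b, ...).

(1, 6, 7, 9, 5, 3, 2, 8, 4)

The cycle decomposition of σ is (1, 4, 8, 2, 3, 5, 9, 7, 6).
The inverse reverses every cycle; in canonical form, σ⁻¹ = (1, 6, 7, 9, 5, 3, 2, 8, 4).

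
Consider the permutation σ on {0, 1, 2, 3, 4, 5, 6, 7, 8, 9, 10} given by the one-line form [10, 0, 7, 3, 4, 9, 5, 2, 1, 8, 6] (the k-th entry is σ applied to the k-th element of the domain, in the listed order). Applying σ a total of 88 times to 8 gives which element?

Tracing 8 → 1 → … returns to 8 after 7 steps, so 8 lies in a 7-cycle (0 10 6 5 9 8 1).
Since the cycle has length 7, σ^88 acts on it the same as σ^4 (88 mod 7 = 4).
Stepping 4 places around the cycle: 8 → 1 → 0 → 10 → 6.

6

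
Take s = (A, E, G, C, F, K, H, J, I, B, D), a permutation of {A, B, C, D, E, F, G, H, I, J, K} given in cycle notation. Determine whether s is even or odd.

The cycle lengths are 11.
A cycle is odd iff its length is even; s has 0 even-length cycles, so sgn(s) = (−1)^0 and s is even.

even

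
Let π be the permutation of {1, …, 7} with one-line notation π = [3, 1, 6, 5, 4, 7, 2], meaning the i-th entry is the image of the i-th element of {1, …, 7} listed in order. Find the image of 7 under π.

2

7 is element number 7 of the domain, and entry number 7 of the one-line form is 2, so π(7) = 2.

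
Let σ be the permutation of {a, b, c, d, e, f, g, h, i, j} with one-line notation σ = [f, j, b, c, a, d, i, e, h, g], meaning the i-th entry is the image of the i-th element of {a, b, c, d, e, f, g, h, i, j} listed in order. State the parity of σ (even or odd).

In disjoint-cycle form the cycle lengths are 10.
A cycle of length ℓ contributes ℓ−1 transpositions, so σ is a product of 9 transpositions — odd.

odd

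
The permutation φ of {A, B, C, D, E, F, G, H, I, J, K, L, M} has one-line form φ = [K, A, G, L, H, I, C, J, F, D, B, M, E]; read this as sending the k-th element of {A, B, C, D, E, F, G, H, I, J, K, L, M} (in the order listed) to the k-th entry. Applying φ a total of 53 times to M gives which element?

L

Tracing M → E → … returns to M after 6 steps, so M lies in a 6-cycle (D L M E H J).
Powers repeat with period 6 on this cycle, and 53 mod 6 = 5, so φ^53(M) = φ^5(M).
Advancing 5 steps from M: M → E → H → J → D → L.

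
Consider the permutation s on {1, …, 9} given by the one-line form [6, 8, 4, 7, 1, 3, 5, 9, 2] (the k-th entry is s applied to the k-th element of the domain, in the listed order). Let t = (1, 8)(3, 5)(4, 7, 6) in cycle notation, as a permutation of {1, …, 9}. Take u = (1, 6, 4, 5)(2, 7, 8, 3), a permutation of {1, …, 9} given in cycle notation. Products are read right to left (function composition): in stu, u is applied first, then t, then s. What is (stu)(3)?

8

(stu)(3) = s(t(u(3))). u(3) = 2, then t(2) = 2, then s(2) = 8, so the result is 8.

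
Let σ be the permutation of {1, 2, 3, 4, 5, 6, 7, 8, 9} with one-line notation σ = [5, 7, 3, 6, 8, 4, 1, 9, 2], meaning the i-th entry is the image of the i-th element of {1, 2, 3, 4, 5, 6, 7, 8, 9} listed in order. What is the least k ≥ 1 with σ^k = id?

Decomposing into disjoint cycles gives cycle lengths 6, 2, 1.
Since disjoint cycles commute, ord(σ) = lcm(6, 2) = 6.

6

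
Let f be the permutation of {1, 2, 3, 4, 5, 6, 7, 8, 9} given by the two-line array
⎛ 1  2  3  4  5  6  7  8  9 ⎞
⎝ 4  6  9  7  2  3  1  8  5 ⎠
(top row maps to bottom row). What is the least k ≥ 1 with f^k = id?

Decomposing into disjoint cycles gives cycle lengths 5, 3, 1.
Since disjoint cycles commute, ord(f) = lcm(5, 3) = 15.

15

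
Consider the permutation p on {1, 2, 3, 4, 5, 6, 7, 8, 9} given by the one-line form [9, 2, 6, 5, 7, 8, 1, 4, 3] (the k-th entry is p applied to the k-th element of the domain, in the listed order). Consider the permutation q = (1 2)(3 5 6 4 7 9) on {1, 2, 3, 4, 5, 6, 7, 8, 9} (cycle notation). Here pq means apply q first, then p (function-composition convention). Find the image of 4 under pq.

1

q(4) = 7, then p(7) = 1; composing gives (pq)(4) = 1.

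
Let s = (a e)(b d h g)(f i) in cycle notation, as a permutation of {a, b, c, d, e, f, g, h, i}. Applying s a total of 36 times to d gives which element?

d

d lies in the 4-cycle (b d h g).
Powers repeat with period 4 on this cycle, and 36 mod 4 = 0, so s^36(d) = s^0(d).
So s^36(d) = d.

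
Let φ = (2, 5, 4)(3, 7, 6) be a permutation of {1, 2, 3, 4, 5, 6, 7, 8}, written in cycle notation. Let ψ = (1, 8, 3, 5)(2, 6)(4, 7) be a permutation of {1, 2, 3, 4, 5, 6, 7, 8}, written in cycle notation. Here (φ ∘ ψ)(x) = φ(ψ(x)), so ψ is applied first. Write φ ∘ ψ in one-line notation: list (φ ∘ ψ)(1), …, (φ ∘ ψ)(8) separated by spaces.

For each element, apply ψ then φ: 1 → 8 → 8; 2 → 6 → 3; 3 → 5 → 4; 4 → 7 → 6; 5 → 1 → 1; 6 → 2 → 5; 7 → 4 → 2; 8 → 3 → 7.
Collecting the images, φ ∘ ψ = [8 3 4 6 1 5 2 7].

8 3 4 6 1 5 2 7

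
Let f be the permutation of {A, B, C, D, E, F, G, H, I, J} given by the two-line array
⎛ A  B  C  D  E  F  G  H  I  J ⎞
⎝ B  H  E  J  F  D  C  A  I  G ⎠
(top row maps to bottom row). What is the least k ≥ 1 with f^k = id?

6

Writing f as disjoint cycles, the cycle lengths are 6, 3, 1.
Since disjoint cycles commute, ord(f) = lcm(6, 3) = 6.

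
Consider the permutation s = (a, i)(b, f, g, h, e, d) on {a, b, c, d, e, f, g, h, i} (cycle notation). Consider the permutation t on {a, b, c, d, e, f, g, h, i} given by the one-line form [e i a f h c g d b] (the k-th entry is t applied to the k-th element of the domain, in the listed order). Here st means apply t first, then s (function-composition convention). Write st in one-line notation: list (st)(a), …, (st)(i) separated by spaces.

d a i g e c h b f

For each element, apply t then s: a → e → d; b → i → a; c → a → i; d → f → g; e → h → e; f → c → c; g → g → h; h → d → b; i → b → f.
So st in one-line form is d a i g e c h b f.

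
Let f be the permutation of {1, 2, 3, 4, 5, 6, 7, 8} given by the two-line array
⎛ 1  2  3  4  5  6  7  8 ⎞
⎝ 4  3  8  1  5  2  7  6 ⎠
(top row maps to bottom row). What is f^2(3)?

6

Tracing 3 → 8 → … returns to 3 after 4 steps, so 3 lies in a 4-cycle (2 3 8 6).
Stepping 2 places around the cycle: 3 → 8 → 6.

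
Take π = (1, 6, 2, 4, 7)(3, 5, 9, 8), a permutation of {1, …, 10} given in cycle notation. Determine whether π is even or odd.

odd

The cycle lengths are 5, 4, 1.
A cycle is odd iff its length is even; π has 1 even-length cycle, so sgn(π) = (−1)^1 and π is odd.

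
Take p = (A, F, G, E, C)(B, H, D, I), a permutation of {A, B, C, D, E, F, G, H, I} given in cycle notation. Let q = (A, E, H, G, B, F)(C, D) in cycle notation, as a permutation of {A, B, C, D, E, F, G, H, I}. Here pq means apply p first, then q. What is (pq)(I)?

(pq)(I) = q(p(I)). p(I) = B, then q(B) = F. So (pq)(I) = F.

F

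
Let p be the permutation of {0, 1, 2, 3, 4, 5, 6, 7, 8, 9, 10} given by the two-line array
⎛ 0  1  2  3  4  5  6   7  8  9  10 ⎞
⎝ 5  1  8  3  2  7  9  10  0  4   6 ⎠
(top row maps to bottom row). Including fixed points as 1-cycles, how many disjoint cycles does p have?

The cycle decomposition is (0 5 7 10 6 9 4 2 8)(1)(3), which has 3 cycles (counting 1-cycles).

3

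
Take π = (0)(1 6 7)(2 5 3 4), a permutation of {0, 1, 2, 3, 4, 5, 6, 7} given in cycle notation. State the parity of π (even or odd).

The cycle lengths are 4, 3, 1.
A cycle of length ℓ contributes ℓ−1 transpositions, so π is a product of 3 + 2 = 5 transpositions — odd.

odd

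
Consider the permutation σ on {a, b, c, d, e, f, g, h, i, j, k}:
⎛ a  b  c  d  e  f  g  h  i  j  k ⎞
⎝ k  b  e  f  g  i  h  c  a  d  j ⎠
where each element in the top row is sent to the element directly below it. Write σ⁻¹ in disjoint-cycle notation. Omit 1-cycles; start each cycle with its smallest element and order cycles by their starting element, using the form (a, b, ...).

(a, i, f, d, j, k)(c, h, g, e)

First write σ in disjoint cycles: (a, k, j, d, f, i)(c, e, g, h).
Reversing each cycle (and rotating so the smallest element leads) gives σ⁻¹ = (a, i, f, d, j, k)(c, h, g, e).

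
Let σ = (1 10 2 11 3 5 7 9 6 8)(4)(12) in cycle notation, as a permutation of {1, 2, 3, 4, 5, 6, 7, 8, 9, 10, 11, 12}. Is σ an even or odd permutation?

odd

The cycle lengths are 10, 1, 1.
A cycle of length ℓ contributes ℓ−1 transpositions, so σ is a product of 9 transpositions — odd.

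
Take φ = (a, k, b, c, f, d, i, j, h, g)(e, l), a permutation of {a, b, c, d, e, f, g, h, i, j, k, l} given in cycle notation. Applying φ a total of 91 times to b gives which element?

b lies in the 10-cycle (a, k, b, c, f, d, i, j, h, g).
Since the cycle has length 10, φ^91 acts on it the same as φ^1 (91 mod 10 = 1).
Stepping 1 place around the cycle: b → c.

c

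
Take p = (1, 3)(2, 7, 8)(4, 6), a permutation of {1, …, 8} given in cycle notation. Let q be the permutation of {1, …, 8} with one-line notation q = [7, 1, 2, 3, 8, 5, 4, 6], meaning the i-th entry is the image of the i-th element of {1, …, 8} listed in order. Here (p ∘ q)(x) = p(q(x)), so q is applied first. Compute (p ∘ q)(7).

6

(p ∘ q)(7) = p(q(7)). q(7) = 4, then p(4) = 6. So (p ∘ q)(7) = 6.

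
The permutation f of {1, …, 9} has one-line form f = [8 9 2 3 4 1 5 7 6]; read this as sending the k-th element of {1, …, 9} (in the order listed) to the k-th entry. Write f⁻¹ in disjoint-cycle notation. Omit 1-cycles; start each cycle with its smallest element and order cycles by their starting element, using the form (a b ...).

First write f in disjoint cycles: (1 8 7 5 4 3 2 9 6).
The inverse reverses every cycle; in canonical form, f⁻¹ = (1 6 9 2 3 4 5 7 8).

(1 6 9 2 3 4 5 7 8)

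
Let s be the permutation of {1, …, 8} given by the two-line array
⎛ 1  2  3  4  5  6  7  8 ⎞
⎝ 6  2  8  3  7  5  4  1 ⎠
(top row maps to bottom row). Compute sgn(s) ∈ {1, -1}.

In disjoint-cycle form the cycle lengths are 7, 1.
A cycle of length ℓ contributes ℓ−1 transpositions, so s is a product of 6 transpositions — even.

1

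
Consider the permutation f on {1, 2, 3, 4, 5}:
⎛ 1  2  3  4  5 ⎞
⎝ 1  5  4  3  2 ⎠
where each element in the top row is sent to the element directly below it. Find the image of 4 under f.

The entry below 4 in the array is 3, so f(4) = 3.

3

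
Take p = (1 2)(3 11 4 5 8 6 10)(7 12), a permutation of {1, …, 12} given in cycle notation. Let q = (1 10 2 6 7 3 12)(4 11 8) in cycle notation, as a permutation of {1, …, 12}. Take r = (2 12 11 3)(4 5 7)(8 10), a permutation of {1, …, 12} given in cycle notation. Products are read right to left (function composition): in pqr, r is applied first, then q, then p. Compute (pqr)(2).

2

Apply the permutations in order: r(2) = 12, then q(12) = 1, then p(1) = 2. So (pqr)(2) = 2.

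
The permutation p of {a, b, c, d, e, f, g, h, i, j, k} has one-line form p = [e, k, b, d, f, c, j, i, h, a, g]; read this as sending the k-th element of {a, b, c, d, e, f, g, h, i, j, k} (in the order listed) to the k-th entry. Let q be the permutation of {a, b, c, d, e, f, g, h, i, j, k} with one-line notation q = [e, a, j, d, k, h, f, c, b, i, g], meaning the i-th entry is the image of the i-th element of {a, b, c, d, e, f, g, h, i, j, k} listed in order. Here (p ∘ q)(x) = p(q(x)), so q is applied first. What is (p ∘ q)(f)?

i

First apply q: q(f) = h, then p(h) = i. Thus (p ∘ q)(f) = i.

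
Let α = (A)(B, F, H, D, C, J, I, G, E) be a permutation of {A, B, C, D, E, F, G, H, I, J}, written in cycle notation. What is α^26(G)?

G lies in the 9-cycle (B, F, H, D, C, J, I, G, E).
Since the cycle has length 9, α^26 acts on it the same as α^8 (26 mod 9 = 8).
Advancing 8 steps from G: G → E → B → F → H → D → C → J → I.

I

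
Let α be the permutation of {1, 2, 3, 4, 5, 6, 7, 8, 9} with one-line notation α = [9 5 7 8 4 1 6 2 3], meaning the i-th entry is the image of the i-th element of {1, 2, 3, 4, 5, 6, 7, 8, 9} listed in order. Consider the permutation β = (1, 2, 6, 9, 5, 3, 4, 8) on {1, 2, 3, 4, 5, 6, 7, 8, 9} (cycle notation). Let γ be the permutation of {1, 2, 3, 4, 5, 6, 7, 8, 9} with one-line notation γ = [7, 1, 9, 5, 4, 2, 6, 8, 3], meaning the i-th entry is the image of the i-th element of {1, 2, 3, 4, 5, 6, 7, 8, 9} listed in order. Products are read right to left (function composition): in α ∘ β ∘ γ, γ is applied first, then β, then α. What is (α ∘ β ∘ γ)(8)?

9

Apply the permutations in order: γ(8) = 8, then β(8) = 1, then α(1) = 9. So (α ∘ β ∘ γ)(8) = 9.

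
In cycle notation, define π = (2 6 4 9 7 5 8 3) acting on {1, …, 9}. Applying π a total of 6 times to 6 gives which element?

3

6 lies in the 8-cycle (2 6 4 9 7 5 8 3).
Stepping 6 places around the cycle: 6 → 4 → 9 → 7 → 5 → 8 → 3.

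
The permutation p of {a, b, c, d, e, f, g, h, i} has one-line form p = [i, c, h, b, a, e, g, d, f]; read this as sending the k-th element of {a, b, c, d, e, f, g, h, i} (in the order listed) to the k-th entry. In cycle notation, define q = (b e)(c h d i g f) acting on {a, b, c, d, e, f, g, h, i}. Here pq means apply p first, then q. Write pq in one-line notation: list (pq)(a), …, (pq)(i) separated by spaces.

(pq)(x) = q(p(x)). Computing each image: q(p(a)) = q(i) = g, q(p(b)) = q(c) = h, q(p(c)) = q(h) = d, q(p(d)) = q(b) = e, q(p(e)) = q(a) = a, q(p(f)) = q(e) = b, q(p(g)) = q(g) = f, q(p(h)) = q(d) = i, q(p(i)) = q(f) = c.
Hence pq = [g h d e a b f i c].

g h d e a b f i c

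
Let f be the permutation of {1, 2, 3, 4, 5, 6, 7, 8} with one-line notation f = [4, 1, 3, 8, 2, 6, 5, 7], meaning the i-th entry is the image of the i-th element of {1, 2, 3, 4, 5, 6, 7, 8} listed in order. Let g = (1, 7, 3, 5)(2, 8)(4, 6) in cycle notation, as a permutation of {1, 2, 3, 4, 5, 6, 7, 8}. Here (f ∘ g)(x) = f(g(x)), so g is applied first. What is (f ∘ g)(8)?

1

First apply g: g(8) = 2, then f(2) = 1. Thus (f ∘ g)(8) = 1.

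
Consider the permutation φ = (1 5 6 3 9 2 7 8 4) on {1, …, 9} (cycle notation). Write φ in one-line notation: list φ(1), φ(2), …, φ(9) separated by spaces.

5 7 9 1 6 3 8 4 2

Image by image: 1→5, 2→7, 3→9, 4→1, 5→6, 6→3, 7→8, 8→4, 9→2.
Listing these in domain order gives 5 7 9 1 6 3 8 4 2.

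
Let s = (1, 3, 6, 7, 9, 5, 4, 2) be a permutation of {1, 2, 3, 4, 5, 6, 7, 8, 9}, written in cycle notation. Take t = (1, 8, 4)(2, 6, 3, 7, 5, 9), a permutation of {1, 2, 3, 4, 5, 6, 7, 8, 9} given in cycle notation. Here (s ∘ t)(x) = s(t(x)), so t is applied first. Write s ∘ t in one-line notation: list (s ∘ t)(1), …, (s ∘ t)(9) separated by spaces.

8 7 9 3 5 6 4 2 1

(s ∘ t)(x) = s(t(x)). Computing each image: s(t(1)) = s(8) = 8, s(t(2)) = s(6) = 7, s(t(3)) = s(7) = 9, s(t(4)) = s(1) = 3, s(t(5)) = s(9) = 5, s(t(6)) = s(3) = 6, s(t(7)) = s(5) = 4, s(t(8)) = s(4) = 2, s(t(9)) = s(2) = 1.
Hence s ∘ t = [8 7 9 3 5 6 4 2 1].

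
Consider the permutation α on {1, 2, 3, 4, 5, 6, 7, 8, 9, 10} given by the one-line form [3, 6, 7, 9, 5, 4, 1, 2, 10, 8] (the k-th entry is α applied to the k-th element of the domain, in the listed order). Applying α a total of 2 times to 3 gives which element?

1

Tracing 3 → 7 → … returns to 3 after 3 steps, so 3 lies in a 3-cycle (1, 3, 7).
Stepping 2 places around the cycle: 3 → 7 → 1.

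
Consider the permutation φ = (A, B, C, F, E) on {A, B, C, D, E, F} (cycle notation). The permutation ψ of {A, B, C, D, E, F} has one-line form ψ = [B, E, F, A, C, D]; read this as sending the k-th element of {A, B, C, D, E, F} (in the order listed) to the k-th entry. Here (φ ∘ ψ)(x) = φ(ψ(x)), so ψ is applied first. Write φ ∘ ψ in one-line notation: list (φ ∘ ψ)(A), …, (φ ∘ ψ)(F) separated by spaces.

Chase each element through ψ then φ: A → B → C; B → E → A; C → F → E; D → A → B; E → C → F; F → D → D.
Collecting the images, φ ∘ ψ = [C A E B F D].

C A E B F D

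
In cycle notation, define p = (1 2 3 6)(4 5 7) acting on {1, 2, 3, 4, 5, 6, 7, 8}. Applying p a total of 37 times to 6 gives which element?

6 lies in the 4-cycle (1 2 3 6).
Powers repeat with period 4 on this cycle, and 37 mod 4 = 1, so p^37(6) = p^1(6).
Advancing 1 step from 6: 6 → 1.

1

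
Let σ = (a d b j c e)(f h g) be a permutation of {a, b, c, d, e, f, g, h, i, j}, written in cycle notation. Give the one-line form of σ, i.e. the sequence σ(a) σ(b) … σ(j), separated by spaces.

Image by image: a↦d, b↦j, c↦e, d↦b, e↦a, f↦h, g↦f, h↦g, i↦i, j↦c.
Listing these in domain order gives d j e b a h f g i c.

d j e b a h f g i c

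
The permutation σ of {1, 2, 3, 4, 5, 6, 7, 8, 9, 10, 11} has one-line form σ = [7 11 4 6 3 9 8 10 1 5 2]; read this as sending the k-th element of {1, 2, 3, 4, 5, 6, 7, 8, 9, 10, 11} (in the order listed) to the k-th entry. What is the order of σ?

18

The disjoint-cycle form of σ has cycle lengths 9, 2.
The order of σ is the least common multiple of its cycle lengths: lcm(9, 2) = 18.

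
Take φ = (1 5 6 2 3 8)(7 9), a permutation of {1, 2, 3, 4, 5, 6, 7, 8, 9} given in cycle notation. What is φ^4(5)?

5 lies in the 6-cycle (1 5 6 2 3 8).
Stepping 4 places around the cycle: 5 → 6 → 2 → 3 → 8.

8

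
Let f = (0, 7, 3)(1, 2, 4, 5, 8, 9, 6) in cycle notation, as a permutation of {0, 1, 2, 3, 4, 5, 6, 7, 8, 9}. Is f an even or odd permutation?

even

The cycle lengths are 7, 3.
A cycle is odd iff its length is even; f has 0 even-length cycles, so sgn(f) = (−1)^0 and f is even.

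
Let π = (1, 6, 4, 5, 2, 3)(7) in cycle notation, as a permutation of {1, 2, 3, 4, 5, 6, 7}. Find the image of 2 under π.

3

2 appears in (1, 6, 4, 5, 2, 3); the next entry (wrapping around) is 3.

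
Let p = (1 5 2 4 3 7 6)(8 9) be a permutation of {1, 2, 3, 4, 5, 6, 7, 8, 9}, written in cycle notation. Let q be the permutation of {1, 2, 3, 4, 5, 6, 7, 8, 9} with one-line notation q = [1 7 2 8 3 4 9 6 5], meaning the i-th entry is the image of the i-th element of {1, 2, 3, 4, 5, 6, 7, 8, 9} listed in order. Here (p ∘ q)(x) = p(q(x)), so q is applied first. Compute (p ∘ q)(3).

First apply q: q(3) = 2, then p(2) = 4. Thus (p ∘ q)(3) = 4.

4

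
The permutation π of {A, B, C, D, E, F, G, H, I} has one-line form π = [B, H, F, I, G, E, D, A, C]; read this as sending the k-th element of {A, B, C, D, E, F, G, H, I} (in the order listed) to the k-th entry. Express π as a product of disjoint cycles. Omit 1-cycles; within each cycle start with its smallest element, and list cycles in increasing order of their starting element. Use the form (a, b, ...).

(A, B, H)(C, F, E, G, D, I)

Iterating π from A gives A → B → H → A; that is the 3-cycle (A, B, H).
Repeating from the next unused element and collecting all non-trivial cycles gives (A, B, H)(C, F, E, G, D, I).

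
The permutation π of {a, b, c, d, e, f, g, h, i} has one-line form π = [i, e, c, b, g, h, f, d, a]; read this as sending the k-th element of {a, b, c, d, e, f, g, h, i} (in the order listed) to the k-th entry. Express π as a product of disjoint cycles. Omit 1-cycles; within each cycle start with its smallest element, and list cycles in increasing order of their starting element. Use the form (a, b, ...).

(a, i)(b, e, g, f, h, d)

Start at a and follow images: a → i → a, giving the cycle (a, i).
Repeating from the next unused element and collecting all non-trivial cycles gives (a, i)(b, e, g, f, h, d).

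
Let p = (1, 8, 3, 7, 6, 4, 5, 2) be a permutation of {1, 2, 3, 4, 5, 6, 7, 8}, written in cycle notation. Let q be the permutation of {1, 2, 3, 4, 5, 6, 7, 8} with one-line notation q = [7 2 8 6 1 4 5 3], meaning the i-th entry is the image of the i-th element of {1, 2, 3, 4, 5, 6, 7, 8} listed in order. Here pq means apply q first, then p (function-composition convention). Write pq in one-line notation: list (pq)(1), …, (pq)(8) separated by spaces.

6 1 3 4 8 5 2 7

(pq)(x) = p(q(x)). Computing each image: p(q(1)) = p(7) = 6, p(q(2)) = p(2) = 1, p(q(3)) = p(8) = 3, p(q(4)) = p(6) = 4, p(q(5)) = p(1) = 8, p(q(6)) = p(4) = 5, p(q(7)) = p(5) = 2, p(q(8)) = p(3) = 7.
Hence pq = [6 1 3 4 8 5 2 7].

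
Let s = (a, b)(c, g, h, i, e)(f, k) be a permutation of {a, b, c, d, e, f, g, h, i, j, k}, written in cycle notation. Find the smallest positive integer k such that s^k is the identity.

10

The cycle type of s is (5, 2, 2, 1, 1).
The order of s is the least common multiple of its cycle lengths: lcm(5, 2, 2) = 10.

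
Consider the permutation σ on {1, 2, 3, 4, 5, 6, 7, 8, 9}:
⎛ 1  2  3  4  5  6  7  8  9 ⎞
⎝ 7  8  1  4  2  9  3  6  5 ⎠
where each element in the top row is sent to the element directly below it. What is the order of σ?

The disjoint-cycle form of σ has cycle lengths 5, 3, 1.
The order is lcm(5, 3) = 15.

15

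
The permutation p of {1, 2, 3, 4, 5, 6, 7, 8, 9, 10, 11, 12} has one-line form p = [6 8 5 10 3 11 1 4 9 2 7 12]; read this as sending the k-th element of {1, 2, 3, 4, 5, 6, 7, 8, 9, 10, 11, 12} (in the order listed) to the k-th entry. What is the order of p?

4

Writing p as disjoint cycles, the cycle lengths are 4, 4, 2, 1, 1.
The order of p is the least common multiple of its cycle lengths: lcm(4, 4, 2) = 4.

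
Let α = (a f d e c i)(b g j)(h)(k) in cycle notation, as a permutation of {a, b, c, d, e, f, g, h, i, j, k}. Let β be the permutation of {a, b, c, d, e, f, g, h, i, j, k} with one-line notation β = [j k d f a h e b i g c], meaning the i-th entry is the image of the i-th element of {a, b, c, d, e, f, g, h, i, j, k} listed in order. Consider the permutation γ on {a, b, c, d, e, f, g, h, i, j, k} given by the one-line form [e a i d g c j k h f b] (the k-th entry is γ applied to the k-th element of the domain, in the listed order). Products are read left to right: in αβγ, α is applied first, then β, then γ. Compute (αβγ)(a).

Apply the permutations in order: α(a) = f, then β(f) = h, then γ(h) = k. So (αβγ)(a) = k.

k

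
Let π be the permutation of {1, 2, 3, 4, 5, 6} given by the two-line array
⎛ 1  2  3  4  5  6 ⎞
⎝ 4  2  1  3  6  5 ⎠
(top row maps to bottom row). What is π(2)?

2

The entry below 2 in the array is 2, so π(2) = 2.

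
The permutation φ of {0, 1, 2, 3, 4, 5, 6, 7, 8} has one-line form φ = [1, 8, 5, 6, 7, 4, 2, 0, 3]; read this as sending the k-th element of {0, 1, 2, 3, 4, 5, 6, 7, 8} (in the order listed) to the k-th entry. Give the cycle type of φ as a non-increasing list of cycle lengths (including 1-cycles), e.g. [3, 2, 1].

The disjoint cycles are (0 1 8 3 6 2 5 4 7), with lengths 9 in non-increasing order.

[9]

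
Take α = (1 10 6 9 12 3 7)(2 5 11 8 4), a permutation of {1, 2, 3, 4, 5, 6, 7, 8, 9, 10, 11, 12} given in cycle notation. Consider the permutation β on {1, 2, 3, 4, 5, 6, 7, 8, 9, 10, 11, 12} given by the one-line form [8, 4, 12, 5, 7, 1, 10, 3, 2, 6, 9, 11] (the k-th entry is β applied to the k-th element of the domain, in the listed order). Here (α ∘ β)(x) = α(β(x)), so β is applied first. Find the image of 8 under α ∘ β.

(α ∘ β)(8) = α(β(8)). β(8) = 3, then α(3) = 7. So (α ∘ β)(8) = 7.

7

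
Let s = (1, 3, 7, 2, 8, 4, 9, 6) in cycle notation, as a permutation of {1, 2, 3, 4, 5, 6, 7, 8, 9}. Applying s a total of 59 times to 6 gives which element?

6 lies in the 8-cycle (1, 3, 7, 2, 8, 4, 9, 6).
On an 8-cycle, s^8 is the identity, so s^59 = s^3 there (59 ≡ 3 mod 8).
Advancing 3 steps from 6: 6 → 1 → 3 → 7.

7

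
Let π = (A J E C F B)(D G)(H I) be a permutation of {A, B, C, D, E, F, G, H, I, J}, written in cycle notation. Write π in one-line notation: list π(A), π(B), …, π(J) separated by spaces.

J A F G C B D I H E

Image by image: A↦J, B↦A, C↦F, D↦G, E↦C, F↦B, G↦D, H↦I, I↦H, J↦E.
Listing these in domain order gives J A F G C B D I H E.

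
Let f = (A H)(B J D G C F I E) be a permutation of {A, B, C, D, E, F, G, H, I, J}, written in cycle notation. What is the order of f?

8

The disjoint cycles have lengths 8, 2.
Since disjoint cycles commute, ord(f) = lcm(8, 2) = 8.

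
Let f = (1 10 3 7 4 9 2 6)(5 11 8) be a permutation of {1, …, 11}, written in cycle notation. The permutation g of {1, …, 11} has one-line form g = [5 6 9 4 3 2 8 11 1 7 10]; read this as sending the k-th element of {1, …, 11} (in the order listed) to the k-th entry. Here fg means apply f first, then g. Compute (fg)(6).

First apply f: f(6) = 1, then g(1) = 5. Thus (fg)(6) = 5.

5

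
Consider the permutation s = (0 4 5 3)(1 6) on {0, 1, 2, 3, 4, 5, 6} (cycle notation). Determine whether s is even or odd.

The cycle lengths are 4, 2, 1.
A cycle of length ℓ contributes ℓ−1 transpositions, so s is a product of 3 + 1 = 4 transpositions — even.

even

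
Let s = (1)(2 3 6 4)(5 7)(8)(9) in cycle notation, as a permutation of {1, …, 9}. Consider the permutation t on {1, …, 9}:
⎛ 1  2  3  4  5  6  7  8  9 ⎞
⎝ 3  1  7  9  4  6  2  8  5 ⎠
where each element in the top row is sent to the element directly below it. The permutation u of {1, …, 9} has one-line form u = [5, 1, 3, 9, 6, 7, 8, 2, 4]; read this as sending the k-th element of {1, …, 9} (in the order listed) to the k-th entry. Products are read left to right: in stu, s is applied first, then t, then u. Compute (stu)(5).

1

(stu)(5) = u(t(s(5))). s(5) = 7, then t(7) = 2, then u(2) = 1, so the result is 1.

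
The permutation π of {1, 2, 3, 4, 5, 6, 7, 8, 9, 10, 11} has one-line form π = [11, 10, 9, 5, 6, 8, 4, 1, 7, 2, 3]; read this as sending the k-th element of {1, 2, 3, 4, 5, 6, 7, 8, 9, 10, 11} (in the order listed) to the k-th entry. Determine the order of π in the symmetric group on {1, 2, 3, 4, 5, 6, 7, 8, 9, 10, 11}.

The disjoint-cycle form of π has cycle lengths 9, 2.
The order of π is the least common multiple of its cycle lengths: lcm(9, 2) = 18.

18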